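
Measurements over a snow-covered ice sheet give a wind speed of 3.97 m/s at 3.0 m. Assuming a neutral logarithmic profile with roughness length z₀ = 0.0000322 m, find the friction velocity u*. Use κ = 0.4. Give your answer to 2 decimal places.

Log law: V(z) = (u*/κ) · ln(z/z₀) ⇒ u* = κ · V / ln(z/z₀)
u* = 0.4 × 3.97 / ln(3.0/0.0000322) = 0.4 × 3.97 / 11.4422
   = 1.5880 / 11.4422 = 0.1388 m/s

u* ≈ 0.14 m/s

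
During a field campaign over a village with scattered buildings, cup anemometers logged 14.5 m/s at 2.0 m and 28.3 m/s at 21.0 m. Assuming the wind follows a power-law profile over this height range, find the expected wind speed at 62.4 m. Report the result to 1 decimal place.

38.6 m/s

First find α: α = ln(V₂/V₁)/ln(z₂/z₁) = ln(28.3/14.5)/ln(21.0/2.0) = 0.66871/2.35138 = 0.2844
Extrapolate from 21.0 m to 62.4 m: V₃ = 28.3 × (62.4/21.0)^0.2844 = 28.3 × 1.3630 = 38.5740 m/s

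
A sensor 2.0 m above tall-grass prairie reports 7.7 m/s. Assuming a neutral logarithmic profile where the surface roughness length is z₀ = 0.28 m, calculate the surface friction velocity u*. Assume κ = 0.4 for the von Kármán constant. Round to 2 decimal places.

Log law: V(z) = (u*/κ) · ln(z/z₀) ⇒ u* = κ · V / ln(z/z₀)
u* = 0.4 × 7.7 / ln(2.0/0.28) = 0.4 × 7.7 / 1.9661
   = 3.0800 / 1.9661 = 1.5665 m/s

u* ≈ 1.57 m/s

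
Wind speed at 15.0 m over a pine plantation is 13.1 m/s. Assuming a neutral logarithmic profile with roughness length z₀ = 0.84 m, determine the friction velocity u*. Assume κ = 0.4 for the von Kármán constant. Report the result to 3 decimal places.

u* ≈ 1.818 m/s

Log law: V(z) = (u*/κ) · ln(z/z₀) ⇒ u* = κ · V / ln(z/z₀)
u* = 0.4 × 13.1 / ln(15.0/0.84) = 0.4 × 13.1 / 2.8824
   = 5.2400 / 2.8824 = 1.8179 m/s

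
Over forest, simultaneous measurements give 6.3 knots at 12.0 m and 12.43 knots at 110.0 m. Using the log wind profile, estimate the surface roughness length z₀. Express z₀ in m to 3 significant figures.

z₀ ≈ 1.23 m

Log law: V(z) ∝ ln(z/z₀). With r = V₁/V₂ = 6.3/12.43 = 0.50684,
r · ln(z₂/z₀) = ln(z₁/z₀) ⇒ ln z₀ = (ln z₁ − r·ln z₂)/(1 − r)
ln z₀ = (2.48491 − 0.50684×4.70048) / 0.49316 = 0.2079
z₀ = exp(0.2079) = 1.231 m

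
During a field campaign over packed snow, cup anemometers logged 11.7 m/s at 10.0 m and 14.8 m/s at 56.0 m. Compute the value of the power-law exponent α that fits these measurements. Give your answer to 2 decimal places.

α ≈ 0.14

Power law: V₂/V₁ = (z₂/z₁)^α ⇒ α = ln(V₂/V₁) / ln(z₂/z₁)
α = ln(14.8/11.7) / ln(56.0/10.0) = ln(1.2650) / ln(5.6000)
  = 0.23504 / 1.72277 = 0.13643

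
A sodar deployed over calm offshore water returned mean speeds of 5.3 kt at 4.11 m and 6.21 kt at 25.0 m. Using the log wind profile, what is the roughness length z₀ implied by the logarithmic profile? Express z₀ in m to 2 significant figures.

z₀ ≈ 0.00011 m

Log law: V(z) ∝ ln(z/z₀). With r = V₁/V₂ = 5.3/6.21 = 0.85346,
r · ln(z₂/z₀) = ln(z₁/z₀) ⇒ ln z₀ = (ln z₁ − r·ln z₂)/(1 − r)
ln z₀ = (1.41342 − 0.85346×3.21888) / 0.14654 = -9.1019
z₀ = exp(-9.1019) = 0.0001115 m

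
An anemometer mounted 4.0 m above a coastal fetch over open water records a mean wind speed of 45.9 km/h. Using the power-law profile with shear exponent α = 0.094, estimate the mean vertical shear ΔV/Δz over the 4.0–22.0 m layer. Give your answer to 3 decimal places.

Power law: V₂ = V₁ · (z₂/z₁)^α = 45.9 × (5.5000)^0.094 = 53.8774 km/h
ΔV/Δz = (53.8774 − 45.9)/(22.0 − 4.0) = 7.9774/18.0000 = 0.44319 km/h/m

0.443 km/h/m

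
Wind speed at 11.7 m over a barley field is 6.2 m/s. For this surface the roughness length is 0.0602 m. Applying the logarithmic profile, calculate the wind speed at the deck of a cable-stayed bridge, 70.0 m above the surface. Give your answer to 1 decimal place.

8.3 m/s

Log law: V(z) ∝ ln(z/z₀), so V₂/V₁ = ln(z₂/z₀) / ln(z₁/z₀).
ln(70.0/0.0602) = 7.0586, ln(11.7/0.0602) = 5.2697
V₂ = 6.2 × 7.0586/5.2697 = 6.2 × 1.3395 = 8.3047 m/s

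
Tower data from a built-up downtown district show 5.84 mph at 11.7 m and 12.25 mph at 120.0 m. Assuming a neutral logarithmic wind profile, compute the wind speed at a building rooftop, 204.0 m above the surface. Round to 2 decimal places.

13.71 mph

Log law: V ∝ ln(z/z₀). From the pair, with r = V₁/V₂ = 0.47673,
ln z₀ = (ln z₁ − r·ln z₂)/(1 − r) = (2.4596 − 0.47673×4.7875)/0.52327 = 0.3387 → z₀ = 1.403 m
V₃ = V₁ · ln(z₃/z₀)/ln(z₁/z₀) = 5.84 × 4.9794/2.1209 = 13.7111 mph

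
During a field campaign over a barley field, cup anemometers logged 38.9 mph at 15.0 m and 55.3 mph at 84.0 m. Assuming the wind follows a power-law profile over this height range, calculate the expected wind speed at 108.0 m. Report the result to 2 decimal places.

First find α: α = ln(V₂/V₁)/ln(z₂/z₁) = ln(55.3/38.9)/ln(84.0/15.0) = 0.35178/1.72277 = 0.2042
Extrapolate from 84.0 m to 108.0 m: V₃ = 55.3 × (108.0/84.0)^0.2042 = 55.3 × 1.0527 = 58.2119 mph

58.21 mph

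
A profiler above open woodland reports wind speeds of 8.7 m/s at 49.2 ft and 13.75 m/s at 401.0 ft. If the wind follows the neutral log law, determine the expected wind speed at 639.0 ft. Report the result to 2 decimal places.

14.87 m/s

Log law: V ∝ ln(z/z₀). From the pair, with r = V₁/V₂ = 0.63273,
ln z₀ = (ln z₁ − r·ln z₂)/(1 − r) = (3.8959 − 0.63273×5.9940)/0.36727 = 0.2814 → z₀ = 1.325 ft
V₃ = V₁ · ln(z₃/z₀)/ln(z₁/z₀) = 8.7 × 6.1785/3.6145 = 14.8715 m/s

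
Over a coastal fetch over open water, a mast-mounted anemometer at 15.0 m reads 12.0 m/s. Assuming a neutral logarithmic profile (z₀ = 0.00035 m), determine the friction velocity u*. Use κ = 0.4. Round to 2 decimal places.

u* ≈ 0.45 m/s

Log law: V(z) = (u*/κ) · ln(z/z₀) ⇒ u* = κ · V / ln(z/z₀)
u* = 0.4 × 12.0 / ln(15.0/0.00035) = 0.4 × 12.0 / 10.6656
   = 4.8000 / 10.6656 = 0.4500 m/s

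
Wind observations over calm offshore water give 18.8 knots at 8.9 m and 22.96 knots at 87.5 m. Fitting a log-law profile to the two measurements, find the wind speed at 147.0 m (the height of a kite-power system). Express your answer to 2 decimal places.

Log law: V ∝ ln(z/z₀). From the pair, with r = V₁/V₂ = 0.81882,
ln z₀ = (ln z₁ − r·ln z₂)/(1 − r) = (2.1861 − 0.81882×4.4716)/0.18118 = -8.1430 → z₀ = 0.0002908 m
V₃ = V₁ · ln(z₃/z₀)/ln(z₁/z₀) = 18.8 × 13.1335/10.3291 = 23.9043 knots

23.90 knots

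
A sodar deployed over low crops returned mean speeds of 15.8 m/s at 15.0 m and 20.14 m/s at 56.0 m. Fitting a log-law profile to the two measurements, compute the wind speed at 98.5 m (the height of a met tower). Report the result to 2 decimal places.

Log law: V ∝ ln(z/z₀). From the pair, with r = V₁/V₂ = 0.78451,
ln z₀ = (ln z₁ − r·ln z₂)/(1 − r) = (2.7081 − 0.78451×4.0254)/0.21549 = -2.0877 → z₀ = 0.1240 m
V₃ = V₁ · ln(z₃/z₀)/ln(z₁/z₀) = 15.8 × 6.6777/4.7957 = 22.0005 m/s

22.00 m/s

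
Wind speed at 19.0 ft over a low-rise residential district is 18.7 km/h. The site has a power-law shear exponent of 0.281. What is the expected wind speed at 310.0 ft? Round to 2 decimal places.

Power-law profile: V₂ = V₁ · (z₂/z₁)^α
V₂ = 18.7 × (310.0/19.0)^0.281 = 18.7 × (16.3158)^0.281
    = 18.7 × 2.1915 = 40.9812 km/h

40.98 km/h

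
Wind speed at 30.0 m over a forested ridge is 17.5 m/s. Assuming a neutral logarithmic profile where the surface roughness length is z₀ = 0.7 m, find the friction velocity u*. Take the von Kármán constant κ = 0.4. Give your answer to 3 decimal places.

Log law: V(z) = (u*/κ) · ln(z/z₀) ⇒ u* = κ · V / ln(z/z₀)
u* = 0.4 × 17.5 / ln(30.0/0.7) = 0.4 × 17.5 / 3.7579
   = 7.0000 / 3.7579 = 1.8628 m/s

u* ≈ 1.863 m/s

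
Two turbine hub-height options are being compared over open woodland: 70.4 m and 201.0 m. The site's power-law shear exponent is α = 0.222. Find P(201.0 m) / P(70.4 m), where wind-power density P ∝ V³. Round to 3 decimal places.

2.011

Speed ratio: V_B/V_A = (z_B/z_A)^α = (201.0/70.4)^0.222 = (2.8551)^0.222 = 1.26226
Power-density ratio: P_B/P_A = (V_B/V_A)³ = (1.26226)³ = 2.01115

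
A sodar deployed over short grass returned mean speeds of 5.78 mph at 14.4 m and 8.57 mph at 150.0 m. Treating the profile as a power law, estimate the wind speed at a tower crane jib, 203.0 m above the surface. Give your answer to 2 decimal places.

First find α: α = ln(V₂/V₁)/ln(z₂/z₁) = ln(8.57/5.78)/ln(150.0/14.4) = 0.39386/2.34341 = 0.1681
Extrapolate from 150.0 m to 203.0 m: V₃ = 8.57 × (203.0/150.0)^0.1681 = 8.57 × 1.0522 = 9.0171 mph

9.02 mph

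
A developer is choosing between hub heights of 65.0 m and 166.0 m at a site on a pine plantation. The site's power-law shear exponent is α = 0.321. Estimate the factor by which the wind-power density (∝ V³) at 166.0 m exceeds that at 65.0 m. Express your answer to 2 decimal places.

Speed ratio: V_B/V_A = (z_B/z_A)^α = (166.0/65.0)^0.321 = (2.5538)^0.321 = 1.35117
Power-density ratio: P_B/P_A = (V_B/V_A)³ = (1.35117)³ = 2.46677

2.47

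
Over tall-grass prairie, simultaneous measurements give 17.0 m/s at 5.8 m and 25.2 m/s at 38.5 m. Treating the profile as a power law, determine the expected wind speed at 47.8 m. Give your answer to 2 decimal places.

First find α: α = ln(V₂/V₁)/ln(z₂/z₁) = ln(25.2/17.0)/ln(38.5/5.8) = 0.39363/1.89280 = 0.2080
Extrapolate from 38.5 m to 47.8 m: V₃ = 25.2 × (47.8/38.5)^0.2080 = 25.2 × 1.0460 = 26.3598 m/s

26.36 m/s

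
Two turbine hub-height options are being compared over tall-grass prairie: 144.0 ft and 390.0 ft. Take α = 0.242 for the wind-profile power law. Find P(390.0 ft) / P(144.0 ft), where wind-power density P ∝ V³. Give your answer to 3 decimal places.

2.061

Speed ratio: V_B/V_A = (z_B/z_A)^α = (390.0/144.0)^0.242 = (2.7083)^0.242 = 1.27266
Power-density ratio: P_B/P_A = (V_B/V_A)³ = (1.27266)³ = 2.06130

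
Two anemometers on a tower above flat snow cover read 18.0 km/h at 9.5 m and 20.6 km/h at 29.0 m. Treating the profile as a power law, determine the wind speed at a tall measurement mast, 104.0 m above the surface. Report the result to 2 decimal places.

24.04 km/h

First find α: α = ln(V₂/V₁)/ln(z₂/z₁) = ln(20.6/18.0)/ln(29.0/9.5) = 0.13492/1.11600 = 0.1209
Extrapolate from 29.0 m to 104.0 m: V₃ = 20.6 × (104.0/29.0)^0.1209 = 20.6 × 1.1670 = 24.0392 km/h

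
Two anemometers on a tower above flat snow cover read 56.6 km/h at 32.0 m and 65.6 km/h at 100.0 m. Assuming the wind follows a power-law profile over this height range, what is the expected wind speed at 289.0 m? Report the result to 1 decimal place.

75.3 km/h

First find α: α = ln(V₂/V₁)/ln(z₂/z₁) = ln(65.6/56.6)/ln(100.0/32.0) = 0.14757/1.13943 = 0.1295
Extrapolate from 100.0 m to 289.0 m: V₃ = 65.6 × (289.0/100.0)^0.1295 = 65.6 × 1.1473 = 75.2652 km/h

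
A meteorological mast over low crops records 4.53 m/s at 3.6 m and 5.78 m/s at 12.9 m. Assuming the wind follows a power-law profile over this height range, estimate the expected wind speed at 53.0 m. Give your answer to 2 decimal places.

First find α: α = ln(V₂/V₁)/ln(z₂/z₁) = ln(5.78/4.53)/ln(12.9/3.6) = 0.24368/1.27629 = 0.1909
Extrapolate from 12.9 m to 53.0 m: V₃ = 5.78 × (53.0/12.9)^0.1909 = 5.78 × 1.3097 = 7.5700 m/s

7.57 m/s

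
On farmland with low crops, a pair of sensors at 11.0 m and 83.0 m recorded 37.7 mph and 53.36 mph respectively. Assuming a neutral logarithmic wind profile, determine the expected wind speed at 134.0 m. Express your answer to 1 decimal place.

Log law: V ∝ ln(z/z₀). From the pair, with r = V₁/V₂ = 0.70652,
ln z₀ = (ln z₁ − r·ln z₂)/(1 − r) = (2.3979 − 0.70652×4.4188)/0.29348 = -2.4673 → z₀ = 0.08481 m
V₃ = V₁ · ln(z₃/z₀)/ln(z₁/z₀) = 37.7 × 7.3652/4.8652 = 57.0717 mph

57.1 mph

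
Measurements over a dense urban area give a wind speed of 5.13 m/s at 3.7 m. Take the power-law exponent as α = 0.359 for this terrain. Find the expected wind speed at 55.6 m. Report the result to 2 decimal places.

Power-law profile: V₂ = V₁ · (z₂/z₁)^α
V₂ = 5.13 × (55.6/3.7)^0.359 = 5.13 × (15.0270)^0.359
    = 5.13 × 2.6454 = 13.5711 m/s

13.57 m/s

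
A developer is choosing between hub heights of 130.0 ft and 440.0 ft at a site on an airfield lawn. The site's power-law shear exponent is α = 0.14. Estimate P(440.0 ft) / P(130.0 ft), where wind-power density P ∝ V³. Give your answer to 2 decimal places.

Speed ratio: V_B/V_A = (z_B/z_A)^α = (440.0/130.0)^0.14 = (3.3846)^0.14 = 1.18613
Power-density ratio: P_B/P_A = (V_B/V_A)³ = (1.18613)³ = 1.66876

1.67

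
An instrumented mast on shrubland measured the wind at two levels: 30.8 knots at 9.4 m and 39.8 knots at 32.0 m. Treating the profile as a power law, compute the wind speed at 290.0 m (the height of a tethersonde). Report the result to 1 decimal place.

First find α: α = ln(V₂/V₁)/ln(z₂/z₁) = ln(39.8/30.8)/ln(32.0/9.4) = 0.25635/1.22503 = 0.2093
Extrapolate from 32.0 m to 290.0 m: V₃ = 39.8 × (290.0/32.0)^0.2093 = 39.8 × 1.5860 = 63.1247 knots

63.1 knots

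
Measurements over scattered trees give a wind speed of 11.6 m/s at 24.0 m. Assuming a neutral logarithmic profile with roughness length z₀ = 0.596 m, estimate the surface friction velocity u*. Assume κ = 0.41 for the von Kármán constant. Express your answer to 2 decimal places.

u* ≈ 1.29 m/s

Log law: V(z) = (u*/κ) · ln(z/z₀) ⇒ u* = κ · V / ln(z/z₀)
u* = 0.41 × 11.6 / ln(24.0/0.596) = 0.41 × 11.6 / 3.6956
   = 4.7560 / 3.6956 = 1.2869 m/s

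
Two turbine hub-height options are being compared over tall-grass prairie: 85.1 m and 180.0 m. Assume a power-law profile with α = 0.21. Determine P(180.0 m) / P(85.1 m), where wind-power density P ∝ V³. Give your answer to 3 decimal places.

1.603

Speed ratio: V_B/V_A = (z_B/z_A)^α = (180.0/85.1)^0.21 = (2.1152)^0.21 = 1.17037
Power-density ratio: P_B/P_A = (V_B/V_A)³ = (1.17037)³ = 1.60312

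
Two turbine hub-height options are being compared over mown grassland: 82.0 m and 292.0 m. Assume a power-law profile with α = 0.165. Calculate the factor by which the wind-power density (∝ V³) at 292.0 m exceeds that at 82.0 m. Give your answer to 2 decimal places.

Speed ratio: V_B/V_A = (z_B/z_A)^α = (292.0/82.0)^0.165 = (3.5610)^0.165 = 1.23313
Power-density ratio: P_B/P_A = (V_B/V_A)³ = (1.23313)³ = 1.87511

1.88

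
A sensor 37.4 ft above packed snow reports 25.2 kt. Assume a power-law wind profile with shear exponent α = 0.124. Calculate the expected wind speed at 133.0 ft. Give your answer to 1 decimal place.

29.5 kt

Power-law profile: V₂ = V₁ · (z₂/z₁)^α
V₂ = 25.2 × (133.0/37.4)^0.124 = 25.2 × (3.5561)^0.124
    = 25.2 × 1.1704 = 29.4932 kt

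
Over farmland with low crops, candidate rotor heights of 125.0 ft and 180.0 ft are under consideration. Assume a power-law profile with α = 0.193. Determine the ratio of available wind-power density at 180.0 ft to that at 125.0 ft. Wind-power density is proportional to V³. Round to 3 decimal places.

1.235

Speed ratio: V_B/V_A = (z_B/z_A)^α = (180.0/125.0)^0.193 = (1.4400)^0.193 = 1.07291
Power-density ratio: P_B/P_A = (V_B/V_A)³ = (1.07291)³ = 1.23507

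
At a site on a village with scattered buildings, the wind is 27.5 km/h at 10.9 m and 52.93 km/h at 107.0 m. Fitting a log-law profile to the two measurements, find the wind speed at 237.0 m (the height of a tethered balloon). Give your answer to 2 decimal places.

Log law: V ∝ ln(z/z₀). From the pair, with r = V₁/V₂ = 0.51955,
ln z₀ = (ln z₁ − r·ln z₂)/(1 − r) = (2.3888 − 0.51955×4.6728)/0.48045 = -0.0812 → z₀ = 0.9220 m
V₃ = V₁ · ln(z₃/z₀)/ln(z₁/z₀) = 27.5 × 5.5493/2.4700 = 61.7838 km/h

61.78 km/h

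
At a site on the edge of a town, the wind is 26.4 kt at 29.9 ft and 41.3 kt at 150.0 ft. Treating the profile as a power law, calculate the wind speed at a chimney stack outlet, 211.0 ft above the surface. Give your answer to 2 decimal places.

First find α: α = ln(V₂/V₁)/ln(z₂/z₁) = ln(41.3/26.4)/ln(150.0/29.9) = 0.44750/1.61278 = 0.2775
Extrapolate from 150.0 ft to 211.0 ft: V₃ = 41.3 × (211.0/150.0)^0.2775 = 41.3 × 1.0993 = 45.4014 kt

45.40 kt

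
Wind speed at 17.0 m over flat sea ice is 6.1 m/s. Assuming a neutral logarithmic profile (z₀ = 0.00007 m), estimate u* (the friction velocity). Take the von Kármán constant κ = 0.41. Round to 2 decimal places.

u* ≈ 0.20 m/s

Log law: V(z) = (u*/κ) · ln(z/z₀) ⇒ u* = κ · V / ln(z/z₀)
u* = 0.41 × 6.1 / ln(17.0/0.00007) = 0.41 × 6.1 / 12.4002
   = 2.5010 / 12.4002 = 0.2017 m/s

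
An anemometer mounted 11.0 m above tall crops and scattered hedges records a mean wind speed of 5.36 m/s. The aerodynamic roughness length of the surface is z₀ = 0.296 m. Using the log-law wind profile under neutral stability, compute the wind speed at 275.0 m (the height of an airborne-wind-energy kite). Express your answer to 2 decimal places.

Log law: V(z) ∝ ln(z/z₀), so V₂/V₁ = ln(z₂/z₀) / ln(z₁/z₀).
ln(275.0/0.296) = 6.8342, ln(11.0/0.296) = 3.6153
V₂ = 5.36 × 6.8342/3.6153 = 5.36 × 1.8904 = 10.1323 m/s

10.13 m/s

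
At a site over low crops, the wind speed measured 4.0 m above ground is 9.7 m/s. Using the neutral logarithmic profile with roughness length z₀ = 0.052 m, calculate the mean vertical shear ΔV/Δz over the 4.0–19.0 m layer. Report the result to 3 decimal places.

0.232 m/s/m

Log law: V₂ = V₁ · ln(z₂/z₀)/ln(z₁/z₀) = 9.7 × 5.9010/4.3428 = 13.1802 m/s
ΔV/Δz = (13.1802 − 9.7)/(19.0 − 4.0) = 3.4802/15.0000 = 0.23202 m/s/m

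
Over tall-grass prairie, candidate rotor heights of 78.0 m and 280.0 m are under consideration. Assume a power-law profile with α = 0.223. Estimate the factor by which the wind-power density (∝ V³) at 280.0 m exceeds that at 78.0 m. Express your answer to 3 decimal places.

2.351

Speed ratio: V_B/V_A = (z_B/z_A)^α = (280.0/78.0)^0.223 = (3.5897)^0.223 = 1.32978
Power-density ratio: P_B/P_A = (V_B/V_A)³ = (1.32978)³ = 2.35146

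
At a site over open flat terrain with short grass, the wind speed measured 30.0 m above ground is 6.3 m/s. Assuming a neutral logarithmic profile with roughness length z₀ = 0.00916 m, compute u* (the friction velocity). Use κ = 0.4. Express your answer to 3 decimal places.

Log law: V(z) = (u*/κ) · ln(z/z₀) ⇒ u* = κ · V / ln(z/z₀)
u* = 0.4 × 6.3 / ln(30.0/0.00916) = 0.4 × 6.3 / 8.0941
   = 2.5200 / 8.0941 = 0.3113 m/s

u* ≈ 0.311 m/s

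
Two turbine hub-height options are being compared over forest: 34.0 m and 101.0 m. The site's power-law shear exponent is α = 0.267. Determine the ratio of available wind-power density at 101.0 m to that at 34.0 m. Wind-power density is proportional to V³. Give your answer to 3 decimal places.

2.392

Speed ratio: V_B/V_A = (z_B/z_A)^α = (101.0/34.0)^0.267 = (2.9706)^0.267 = 1.33736
Power-density ratio: P_B/P_A = (V_B/V_A)³ = (1.33736)³ = 2.39192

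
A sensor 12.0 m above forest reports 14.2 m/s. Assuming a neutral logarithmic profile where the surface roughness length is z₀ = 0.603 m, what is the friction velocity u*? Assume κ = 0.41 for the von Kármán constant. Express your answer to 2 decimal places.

Log law: V(z) = (u*/κ) · ln(z/z₀) ⇒ u* = κ · V / ln(z/z₀)
u* = 0.41 × 14.2 / ln(12.0/0.603) = 0.41 × 14.2 / 2.9907
   = 5.8220 / 2.9907 = 1.9467 m/s

u* ≈ 1.95 m/s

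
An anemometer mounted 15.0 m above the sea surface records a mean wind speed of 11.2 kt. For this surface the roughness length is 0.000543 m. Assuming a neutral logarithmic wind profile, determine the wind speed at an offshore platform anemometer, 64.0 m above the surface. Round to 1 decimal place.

12.8 kt

Log law: V(z) ∝ ln(z/z₀), so V₂/V₁ = ln(z₂/z₀) / ln(z₁/z₀).
ln(64.0/0.000543) = 11.6773, ln(15.0/0.000543) = 10.2265
V₂ = 11.2 × 11.6773/10.2265 = 11.2 × 1.1419 = 12.7890 kt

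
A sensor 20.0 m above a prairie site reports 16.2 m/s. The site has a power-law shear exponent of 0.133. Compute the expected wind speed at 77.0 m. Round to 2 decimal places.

Power-law profile: V₂ = V₁ · (z₂/z₁)^α
V₂ = 16.2 × (77.0/20.0)^0.133 = 16.2 × (3.8500)^0.133
    = 16.2 × 1.1964 = 19.3812 m/s

19.38 m/s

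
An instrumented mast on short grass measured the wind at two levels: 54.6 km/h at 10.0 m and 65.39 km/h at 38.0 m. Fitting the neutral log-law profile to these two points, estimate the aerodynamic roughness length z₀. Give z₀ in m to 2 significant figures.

Log law: V(z) ∝ ln(z/z₀). With r = V₁/V₂ = 54.6/65.39 = 0.83499,
r · ln(z₂/z₀) = ln(z₁/z₀) ⇒ ln z₀ = (ln z₁ − r·ln z₂)/(1 − r)
ln z₀ = (2.30259 − 0.83499×3.63759) / 0.16501 = -4.4528
z₀ = exp(-4.4528) = 0.01165 m

z₀ ≈ 0.012 m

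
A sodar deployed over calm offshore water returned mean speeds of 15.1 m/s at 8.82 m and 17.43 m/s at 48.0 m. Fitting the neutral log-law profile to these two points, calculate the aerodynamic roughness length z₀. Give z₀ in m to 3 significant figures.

Log law: V(z) ∝ ln(z/z₀). With r = V₁/V₂ = 15.1/17.43 = 0.86632,
r · ln(z₂/z₀) = ln(z₁/z₀) ⇒ ln z₀ = (ln z₁ − r·ln z₂)/(1 − r)
ln z₀ = (2.17702 − 0.86632×3.87120) / 0.13368 = -8.8024
z₀ = exp(-8.8024) = 0.0001504 m

z₀ ≈ 0.000150 m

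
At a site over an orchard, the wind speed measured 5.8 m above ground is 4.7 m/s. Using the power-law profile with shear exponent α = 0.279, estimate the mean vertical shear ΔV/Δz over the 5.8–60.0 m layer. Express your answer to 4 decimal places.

Power law: V₂ = V₁ · (z₂/z₁)^α = 4.7 × (10.3448)^0.279 = 9.0200 m/s
ΔV/Δz = (9.0200 − 4.7)/(60.0 − 5.8) = 4.3200/54.2000 = 0.07970 m/s/m

0.0797 m/s/m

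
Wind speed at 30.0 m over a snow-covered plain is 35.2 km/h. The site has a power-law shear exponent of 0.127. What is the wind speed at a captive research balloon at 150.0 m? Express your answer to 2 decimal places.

Power-law profile: V₂ = V₁ · (z₂/z₁)^α
V₂ = 35.2 × (150.0/30.0)^0.127 = 35.2 × (5.0000)^0.127
    = 35.2 × 1.2268 = 43.1829 km/h

43.18 km/h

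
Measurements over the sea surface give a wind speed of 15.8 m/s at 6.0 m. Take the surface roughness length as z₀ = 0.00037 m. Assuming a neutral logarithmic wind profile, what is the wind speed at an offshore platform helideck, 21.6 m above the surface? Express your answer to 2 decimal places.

Log law: V(z) ∝ ln(z/z₀), so V₂/V₁ = ln(z₂/z₀) / ln(z₁/z₀).
ln(21.6/0.00037) = 10.9747, ln(6.0/0.00037) = 9.6938
V₂ = 15.8 × 10.9747/9.6938 = 15.8 × 1.1321 = 17.8878 m/s

17.89 m/s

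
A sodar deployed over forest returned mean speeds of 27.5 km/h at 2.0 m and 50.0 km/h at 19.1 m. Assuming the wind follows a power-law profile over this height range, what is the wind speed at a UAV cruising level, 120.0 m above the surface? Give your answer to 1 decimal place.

First find α: α = ln(V₂/V₁)/ln(z₂/z₁) = ln(50.0/27.5)/ln(19.1/2.0) = 0.59784/2.25654 = 0.2649
Extrapolate from 19.1 m to 120.0 m: V₃ = 50.0 × (120.0/19.1)^0.2649 = 50.0 × 1.6273 = 81.3631 km/h

81.4 km/h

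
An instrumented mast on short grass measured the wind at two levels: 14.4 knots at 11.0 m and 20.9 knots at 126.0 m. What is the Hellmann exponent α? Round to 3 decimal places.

Power law: V₂/V₁ = (z₂/z₁)^α ⇒ α = ln(V₂/V₁) / ln(z₂/z₁)
α = ln(20.9/14.4) / ln(126.0/11.0) = ln(1.4514) / ln(11.4545)
  = 0.37252 / 2.43839 = 0.15277

α ≈ 0.153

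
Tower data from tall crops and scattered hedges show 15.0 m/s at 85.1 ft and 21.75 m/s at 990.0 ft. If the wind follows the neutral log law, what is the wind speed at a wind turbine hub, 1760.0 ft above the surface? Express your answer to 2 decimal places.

Log law: V ∝ ln(z/z₀). From the pair, with r = V₁/V₂ = 0.68966,
ln z₀ = (ln z₁ − r·ln z₂)/(1 − r) = (4.4438 − 0.68966×6.8977)/0.31034 = -1.0092 → z₀ = 0.3645 ft
V₃ = V₁ · ln(z₃/z₀)/ln(z₁/z₀) = 15.0 × 8.4823/5.4531 = 23.3327 m/s

23.33 m/s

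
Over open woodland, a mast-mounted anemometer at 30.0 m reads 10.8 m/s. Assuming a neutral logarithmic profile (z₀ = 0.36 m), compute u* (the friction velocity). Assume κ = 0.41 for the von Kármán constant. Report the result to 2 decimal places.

Log law: V(z) = (u*/κ) · ln(z/z₀) ⇒ u* = κ · V / ln(z/z₀)
u* = 0.41 × 10.8 / ln(30.0/0.36) = 0.41 × 10.8 / 4.4228
   = 4.4280 / 4.4228 = 1.0012 m/s

u* ≈ 1.00 m/s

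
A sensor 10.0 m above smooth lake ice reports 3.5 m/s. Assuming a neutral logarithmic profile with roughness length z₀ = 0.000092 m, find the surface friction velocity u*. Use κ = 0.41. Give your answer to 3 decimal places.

u* ≈ 0.124 m/s

Log law: V(z) = (u*/κ) · ln(z/z₀) ⇒ u* = κ · V / ln(z/z₀)
u* = 0.41 × 3.5 / ln(10.0/0.000092) = 0.41 × 3.5 / 11.5963
   = 1.4350 / 11.5963 = 0.1237 m/s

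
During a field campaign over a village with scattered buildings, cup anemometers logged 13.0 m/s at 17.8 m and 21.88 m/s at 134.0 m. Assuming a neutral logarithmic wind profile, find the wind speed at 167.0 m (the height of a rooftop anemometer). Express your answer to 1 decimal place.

22.8 m/s

Log law: V ∝ ln(z/z₀). From the pair, with r = V₁/V₂ = 0.59415,
ln z₀ = (ln z₁ − r·ln z₂)/(1 − r) = (2.8792 − 0.59415×4.8978)/0.40585 = -0.0760 → z₀ = 0.9268 m
V₃ = V₁ · ln(z₃/z₀)/ln(z₁/z₀) = 13.0 × 5.1940/2.9552 = 22.8485 m/s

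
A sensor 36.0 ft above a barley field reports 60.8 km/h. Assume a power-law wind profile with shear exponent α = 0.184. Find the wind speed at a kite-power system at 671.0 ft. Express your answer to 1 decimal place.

104.2 km/h

Power-law profile: V₂ = V₁ · (z₂/z₁)^α
V₂ = 60.8 × (671.0/36.0)^0.184 = 60.8 × (18.6389)^0.184
    = 60.8 × 1.7130 = 104.1504 km/h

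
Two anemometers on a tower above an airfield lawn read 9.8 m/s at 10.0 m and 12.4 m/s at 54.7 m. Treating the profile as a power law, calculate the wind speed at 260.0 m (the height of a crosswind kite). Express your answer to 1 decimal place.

First find α: α = ln(V₂/V₁)/ln(z₂/z₁) = ln(12.4/9.8)/ln(54.7/10.0) = 0.23531/1.69928 = 0.1385
Extrapolate from 54.7 m to 260.0 m: V₃ = 12.4 × (260.0/54.7)^0.1385 = 12.4 × 1.2409 = 15.3876 m/s

15.4 m/s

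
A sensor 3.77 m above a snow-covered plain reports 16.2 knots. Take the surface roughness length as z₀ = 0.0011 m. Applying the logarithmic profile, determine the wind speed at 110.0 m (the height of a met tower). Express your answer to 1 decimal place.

22.9 knots

Log law: V(z) ∝ ln(z/z₀), so V₂/V₁ = ln(z₂/z₀) / ln(z₁/z₀).
ln(110.0/0.0011) = 11.5129, ln(3.77/0.0011) = 8.1395
V₂ = 16.2 × 11.5129/8.1395 = 16.2 × 1.4144 = 22.9141 knots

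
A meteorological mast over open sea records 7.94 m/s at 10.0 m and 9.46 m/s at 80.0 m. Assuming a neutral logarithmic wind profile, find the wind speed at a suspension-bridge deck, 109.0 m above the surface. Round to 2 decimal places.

Log law: V ∝ ln(z/z₀). From the pair, with r = V₁/V₂ = 0.83932,
ln z₀ = (ln z₁ − r·ln z₂)/(1 − r) = (2.3026 − 0.83932×4.3820)/0.16068 = -8.5598 → z₀ = 0.0001917 m
V₃ = V₁ · ln(z₃/z₀)/ln(z₁/z₀) = 7.94 × 13.2511/10.8623 = 9.6861 m/s

9.69 m/s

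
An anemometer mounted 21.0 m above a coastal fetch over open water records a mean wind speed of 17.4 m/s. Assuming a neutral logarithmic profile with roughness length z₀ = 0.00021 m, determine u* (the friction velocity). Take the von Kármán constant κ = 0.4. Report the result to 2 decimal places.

Log law: V(z) = (u*/κ) · ln(z/z₀) ⇒ u* = κ · V / ln(z/z₀)
u* = 0.4 × 17.4 / ln(21.0/0.00021) = 0.4 × 17.4 / 11.5129
   = 6.9600 / 11.5129 = 0.6045 m/s

u* ≈ 0.60 m/s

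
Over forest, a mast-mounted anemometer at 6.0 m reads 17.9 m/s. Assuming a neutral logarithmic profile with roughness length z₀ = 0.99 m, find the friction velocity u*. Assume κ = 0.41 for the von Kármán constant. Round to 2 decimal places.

u* ≈ 4.07 m/s

Log law: V(z) = (u*/κ) · ln(z/z₀) ⇒ u* = κ · V / ln(z/z₀)
u* = 0.41 × 17.9 / ln(6.0/0.99) = 0.41 × 17.9 / 1.8018
   = 7.3390 / 1.8018 = 4.0731 m/s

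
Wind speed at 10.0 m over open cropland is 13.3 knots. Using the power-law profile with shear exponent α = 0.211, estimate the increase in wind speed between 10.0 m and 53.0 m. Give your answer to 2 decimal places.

Power law: V₂ = V₁ · (z₂/z₁)^α = 13.3 × (5.3000)^0.211 = 18.9092 knots
ΔV = 18.9092 − 13.3 = 5.6092 knots

5.61 knots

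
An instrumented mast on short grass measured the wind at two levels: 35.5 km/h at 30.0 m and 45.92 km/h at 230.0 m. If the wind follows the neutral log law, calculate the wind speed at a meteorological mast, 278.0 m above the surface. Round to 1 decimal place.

46.9 km/h

Log law: V ∝ ln(z/z₀). From the pair, with r = V₁/V₂ = 0.77308,
ln z₀ = (ln z₁ − r·ln z₂)/(1 − r) = (3.4012 − 0.77308×5.4381)/0.22692 = -3.5383 → z₀ = 0.02906 m
V₃ = V₁ · ln(z₃/z₀)/ln(z₁/z₀) = 35.5 × 9.1659/6.9395 = 46.8896 km/h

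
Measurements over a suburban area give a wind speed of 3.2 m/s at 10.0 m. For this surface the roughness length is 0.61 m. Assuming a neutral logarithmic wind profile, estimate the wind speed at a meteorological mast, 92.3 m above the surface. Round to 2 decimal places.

Log law: V(z) ∝ ln(z/z₀), so V₂/V₁ = ln(z₂/z₀) / ln(z₁/z₀).
ln(92.3/0.61) = 5.0193, ln(10.0/0.61) = 2.7969
V₂ = 3.2 × 5.0193/2.7969 = 3.2 × 1.7946 = 5.7428 m/s

5.74 m/s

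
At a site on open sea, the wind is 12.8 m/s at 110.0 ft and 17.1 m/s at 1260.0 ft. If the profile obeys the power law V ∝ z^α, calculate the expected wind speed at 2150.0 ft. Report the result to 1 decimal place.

18.2 m/s

First find α: α = ln(V₂/V₁)/ln(z₂/z₁) = ln(17.1/12.8)/ln(1260.0/110.0) = 0.28963/2.43839 = 0.1188
Extrapolate from 1260.0 ft to 2150.0 ft: V₃ = 17.1 × (2150.0/1260.0)^0.1188 = 17.1 × 1.0655 = 18.2205 m/s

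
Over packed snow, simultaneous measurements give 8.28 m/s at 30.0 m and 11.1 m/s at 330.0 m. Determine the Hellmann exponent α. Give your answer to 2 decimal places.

Power law: V₂/V₁ = (z₂/z₁)^α ⇒ α = ln(V₂/V₁) / ln(z₂/z₁)
α = ln(11.1/8.28) / ln(330.0/30.0) = ln(1.3406) / ln(11.0000)
  = 0.29310 / 2.39790 = 0.12223

α ≈ 0.12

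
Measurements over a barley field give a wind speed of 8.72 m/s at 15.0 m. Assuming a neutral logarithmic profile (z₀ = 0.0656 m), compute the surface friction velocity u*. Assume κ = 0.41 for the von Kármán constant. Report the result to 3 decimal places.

u* ≈ 0.658 m/s

Log law: V(z) = (u*/κ) · ln(z/z₀) ⇒ u* = κ · V / ln(z/z₀)
u* = 0.41 × 8.72 / ln(15.0/0.0656) = 0.41 × 8.72 / 5.4322
   = 3.5752 / 5.4322 = 0.6581 m/s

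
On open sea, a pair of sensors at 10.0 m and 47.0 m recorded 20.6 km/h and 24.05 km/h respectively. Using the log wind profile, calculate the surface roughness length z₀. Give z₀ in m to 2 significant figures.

Log law: V(z) ∝ ln(z/z₀). With r = V₁/V₂ = 20.6/24.05 = 0.85655,
r · ln(z₂/z₀) = ln(z₁/z₀) ⇒ ln z₀ = (ln z₁ − r·ln z₂)/(1 − r)
ln z₀ = (2.30259 − 0.85655×3.85015) / 0.14345 = -6.9379
z₀ = exp(-6.9379) = 0.0009703 m

z₀ ≈ 0.00097 m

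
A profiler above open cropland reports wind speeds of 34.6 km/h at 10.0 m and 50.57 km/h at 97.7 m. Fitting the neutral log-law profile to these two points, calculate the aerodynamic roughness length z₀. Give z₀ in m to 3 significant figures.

z₀ ≈ 0.0717 m

Log law: V(z) ∝ ln(z/z₀). With r = V₁/V₂ = 34.6/50.57 = 0.68420,
r · ln(z₂/z₀) = ln(z₁/z₀) ⇒ ln z₀ = (ln z₁ − r·ln z₂)/(1 − r)
ln z₀ = (2.30259 − 0.68420×4.58190) / 0.31580 = -2.6357
z₀ = exp(-2.6357) = 0.07167 m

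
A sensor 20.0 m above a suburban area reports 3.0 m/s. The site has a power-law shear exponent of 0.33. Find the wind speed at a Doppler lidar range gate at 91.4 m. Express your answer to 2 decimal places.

Power-law profile: V₂ = V₁ · (z₂/z₁)^α
V₂ = 3.0 × (91.4/20.0)^0.33 = 3.0 × (4.5700)^0.33
    = 3.0 × 1.6511 = 4.9533 m/s

4.95 m/s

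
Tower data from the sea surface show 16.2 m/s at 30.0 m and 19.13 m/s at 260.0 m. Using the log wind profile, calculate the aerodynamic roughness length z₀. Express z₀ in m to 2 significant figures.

Log law: V(z) ∝ ln(z/z₀). With r = V₁/V₂ = 16.2/19.13 = 0.84684,
r · ln(z₂/z₀) = ln(z₁/z₀) ⇒ ln z₀ = (ln z₁ − r·ln z₂)/(1 − r)
ln z₀ = (3.40120 − 0.84684×5.56068) / 0.15316 = -8.5386
z₀ = exp(-8.5386) = 0.0001958 m

z₀ ≈ 0.00020 m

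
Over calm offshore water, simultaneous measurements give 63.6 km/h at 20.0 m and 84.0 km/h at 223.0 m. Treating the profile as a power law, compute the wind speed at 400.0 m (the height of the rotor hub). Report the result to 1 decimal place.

First find α: α = ln(V₂/V₁)/ln(z₂/z₁) = ln(84.0/63.6)/ln(223.0/20.0) = 0.27820/2.41144 = 0.1154
Extrapolate from 223.0 m to 400.0 m: V₃ = 84.0 × (400.0/223.0)^0.1154 = 84.0 × 1.0697 = 89.8575 km/h

89.9 km/h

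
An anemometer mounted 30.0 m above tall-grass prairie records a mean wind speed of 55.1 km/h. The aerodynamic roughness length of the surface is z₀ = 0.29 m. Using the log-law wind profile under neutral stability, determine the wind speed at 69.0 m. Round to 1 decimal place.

Log law: V(z) ∝ ln(z/z₀), so V₂/V₁ = ln(z₂/z₀) / ln(z₁/z₀).
ln(69.0/0.29) = 5.4720, ln(30.0/0.29) = 4.6391
V₂ = 55.1 × 5.4720/4.6391 = 55.1 × 1.1795 = 64.9928 km/h

65.0 km/h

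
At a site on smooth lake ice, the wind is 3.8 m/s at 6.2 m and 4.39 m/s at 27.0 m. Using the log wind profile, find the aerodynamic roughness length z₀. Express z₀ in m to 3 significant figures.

Log law: V(z) ∝ ln(z/z₀). With r = V₁/V₂ = 3.8/4.39 = 0.86560,
r · ln(z₂/z₀) = ln(z₁/z₀) ⇒ ln z₀ = (ln z₁ − r·ln z₂)/(1 − r)
ln z₀ = (1.82455 − 0.86560×3.29584) / 0.13440 = -7.6515
z₀ = exp(-7.6515) = 0.0004753 m

z₀ ≈ 0.000475 m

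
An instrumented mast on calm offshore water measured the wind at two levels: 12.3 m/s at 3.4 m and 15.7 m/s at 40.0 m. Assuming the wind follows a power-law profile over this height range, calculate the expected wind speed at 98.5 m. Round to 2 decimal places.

First find α: α = ln(V₂/V₁)/ln(z₂/z₁) = ln(15.7/12.3)/ln(40.0/3.4) = 0.24406/2.46510 = 0.0990
Extrapolate from 40.0 m to 98.5 m: V₃ = 15.7 × (98.5/40.0)^0.0990 = 15.7 × 1.0933 = 17.1652 m/s

17.17 m/s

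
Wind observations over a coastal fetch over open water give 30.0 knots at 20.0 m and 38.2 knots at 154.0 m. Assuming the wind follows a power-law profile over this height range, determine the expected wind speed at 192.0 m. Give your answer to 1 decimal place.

39.2 knots

First find α: α = ln(V₂/V₁)/ln(z₂/z₁) = ln(38.2/30.0)/ln(154.0/20.0) = 0.24164/2.04122 = 0.1184
Extrapolate from 154.0 m to 192.0 m: V₃ = 38.2 × (192.0/154.0)^0.1184 = 38.2 × 1.0265 = 39.2104 knots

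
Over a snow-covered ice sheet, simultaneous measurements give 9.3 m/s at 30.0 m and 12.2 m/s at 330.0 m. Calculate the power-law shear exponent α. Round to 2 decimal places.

Power law: V₂/V₁ = (z₂/z₁)^α ⇒ α = ln(V₂/V₁) / ln(z₂/z₁)
α = ln(12.2/9.3) / ln(330.0/30.0) = ln(1.3118) / ln(11.0000)
  = 0.27142 / 2.39790 = 0.11319

α ≈ 0.11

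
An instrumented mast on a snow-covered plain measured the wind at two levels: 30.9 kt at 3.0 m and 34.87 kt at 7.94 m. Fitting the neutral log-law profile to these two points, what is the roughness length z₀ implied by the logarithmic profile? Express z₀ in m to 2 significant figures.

z₀ ≈ 0.0015 m

Log law: V(z) ∝ ln(z/z₀). With r = V₁/V₂ = 30.9/34.87 = 0.88615,
r · ln(z₂/z₀) = ln(z₁/z₀) ⇒ ln z₀ = (ln z₁ − r·ln z₂)/(1 − r)
ln z₀ = (1.09861 − 0.88615×2.07191) / 0.11385 = -6.4770
z₀ = exp(-6.4770) = 0.001538 m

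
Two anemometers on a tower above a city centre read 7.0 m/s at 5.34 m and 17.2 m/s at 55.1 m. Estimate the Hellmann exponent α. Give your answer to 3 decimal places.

Power law: V₂/V₁ = (z₂/z₁)^α ⇒ α = ln(V₂/V₁) / ln(z₂/z₁)
α = ln(17.2/7.0) / ln(55.1/5.34) = ln(2.4571) / ln(10.3184)
  = 0.89900 / 2.33392 = 0.38519

α ≈ 0.385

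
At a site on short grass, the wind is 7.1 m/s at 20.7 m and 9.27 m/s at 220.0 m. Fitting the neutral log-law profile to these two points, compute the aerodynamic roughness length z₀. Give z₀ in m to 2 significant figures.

Log law: V(z) ∝ ln(z/z₀). With r = V₁/V₂ = 7.1/9.27 = 0.76591,
r · ln(z₂/z₀) = ln(z₁/z₀) ⇒ ln z₀ = (ln z₁ − r·ln z₂)/(1 − r)
ln z₀ = (3.03013 − 0.76591×5.39363) / 0.23409 = -4.7030
z₀ = exp(-4.7030) = 0.009068 m

z₀ ≈ 0.0091 m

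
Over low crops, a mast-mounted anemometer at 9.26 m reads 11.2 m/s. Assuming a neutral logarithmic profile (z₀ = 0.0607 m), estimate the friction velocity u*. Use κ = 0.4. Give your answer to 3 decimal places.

Log law: V(z) = (u*/κ) · ln(z/z₀) ⇒ u* = κ · V / ln(z/z₀)
u* = 0.4 × 11.2 / ln(9.26/0.0607) = 0.4 × 11.2 / 5.0275
   = 4.4800 / 5.0275 = 0.8911 m/s

u* ≈ 0.891 m/s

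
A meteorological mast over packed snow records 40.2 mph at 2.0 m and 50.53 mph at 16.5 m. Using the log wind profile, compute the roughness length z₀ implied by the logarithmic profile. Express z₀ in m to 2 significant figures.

Log law: V(z) ∝ ln(z/z₀). With r = V₁/V₂ = 40.2/50.53 = 0.79557,
r · ln(z₂/z₀) = ln(z₁/z₀) ⇒ ln z₀ = (ln z₁ − r·ln z₂)/(1 − r)
ln z₀ = (0.69315 − 0.79557×2.80336) / 0.20443 = -7.5189
z₀ = exp(-7.5189) = 0.0005427 m

z₀ ≈ 0.00054 m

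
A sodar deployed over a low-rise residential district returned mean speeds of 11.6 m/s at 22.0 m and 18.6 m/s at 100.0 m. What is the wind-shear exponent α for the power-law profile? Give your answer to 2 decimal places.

Power law: V₂/V₁ = (z₂/z₁)^α ⇒ α = ln(V₂/V₁) / ln(z₂/z₁)
α = ln(18.6/11.6) / ln(100.0/22.0) = ln(1.6034) / ln(4.5455)
  = 0.47216 / 1.51413 = 0.31183

α ≈ 0.31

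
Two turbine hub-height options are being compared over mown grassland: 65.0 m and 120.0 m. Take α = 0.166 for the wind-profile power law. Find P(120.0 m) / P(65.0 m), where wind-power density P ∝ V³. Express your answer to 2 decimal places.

Speed ratio: V_B/V_A = (z_B/z_A)^α = (120.0/65.0)^0.166 = (1.8462)^0.166 = 1.10713
Power-density ratio: P_B/P_A = (V_B/V_A)³ = (1.10713)³ = 1.35707

1.36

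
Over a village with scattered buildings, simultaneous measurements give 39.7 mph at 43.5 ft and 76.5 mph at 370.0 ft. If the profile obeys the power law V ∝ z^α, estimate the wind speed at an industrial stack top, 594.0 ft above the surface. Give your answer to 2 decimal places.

First find α: α = ln(V₂/V₁)/ln(z₂/z₁) = ln(76.5/39.7)/ln(370.0/43.5) = 0.65594/2.14074 = 0.3064
Extrapolate from 370.0 ft to 594.0 ft: V₃ = 76.5 × (594.0/370.0)^0.3064 = 76.5 × 1.1561 = 88.4411 mph

88.44 mph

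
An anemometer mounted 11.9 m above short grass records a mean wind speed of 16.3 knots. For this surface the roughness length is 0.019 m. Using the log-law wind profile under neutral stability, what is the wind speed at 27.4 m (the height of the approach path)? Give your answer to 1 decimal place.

Log law: V(z) ∝ ln(z/z₀), so V₂/V₁ = ln(z₂/z₀) / ln(z₁/z₀).
ln(27.4/0.019) = 7.2739, ln(11.9/0.019) = 6.4399
V₂ = 16.3 × 7.2739/6.4399 = 16.3 × 1.1295 = 18.4110 knots

18.4 knots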